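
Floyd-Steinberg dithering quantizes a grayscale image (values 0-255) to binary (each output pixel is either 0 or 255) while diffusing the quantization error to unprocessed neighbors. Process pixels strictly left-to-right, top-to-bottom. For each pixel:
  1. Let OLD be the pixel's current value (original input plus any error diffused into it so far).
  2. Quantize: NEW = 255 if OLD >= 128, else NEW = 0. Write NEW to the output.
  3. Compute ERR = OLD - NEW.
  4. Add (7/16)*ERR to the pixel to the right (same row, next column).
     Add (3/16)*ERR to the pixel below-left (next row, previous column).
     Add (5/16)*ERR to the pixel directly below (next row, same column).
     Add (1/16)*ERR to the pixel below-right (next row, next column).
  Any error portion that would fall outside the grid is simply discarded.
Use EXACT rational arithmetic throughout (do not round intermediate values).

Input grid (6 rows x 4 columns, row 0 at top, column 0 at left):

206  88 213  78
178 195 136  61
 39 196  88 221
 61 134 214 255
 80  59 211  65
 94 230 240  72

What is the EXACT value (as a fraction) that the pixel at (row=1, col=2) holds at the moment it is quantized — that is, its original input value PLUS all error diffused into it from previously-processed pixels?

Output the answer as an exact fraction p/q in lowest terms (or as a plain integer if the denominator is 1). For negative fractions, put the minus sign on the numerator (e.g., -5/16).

Answer: 7528625/65536

Derivation:
(0,0): OLD=206 → NEW=255, ERR=-49
(0,1): OLD=1065/16 → NEW=0, ERR=1065/16
(0,2): OLD=61983/256 → NEW=255, ERR=-3297/256
(0,3): OLD=296409/4096 → NEW=0, ERR=296409/4096
(1,0): OLD=44843/256 → NEW=255, ERR=-20437/256
(1,1): OLD=359213/2048 → NEW=255, ERR=-163027/2048
(1,2): OLD=7528625/65536 → NEW=0, ERR=7528625/65536
Target (1,2): original=136, with diffused error = 7528625/65536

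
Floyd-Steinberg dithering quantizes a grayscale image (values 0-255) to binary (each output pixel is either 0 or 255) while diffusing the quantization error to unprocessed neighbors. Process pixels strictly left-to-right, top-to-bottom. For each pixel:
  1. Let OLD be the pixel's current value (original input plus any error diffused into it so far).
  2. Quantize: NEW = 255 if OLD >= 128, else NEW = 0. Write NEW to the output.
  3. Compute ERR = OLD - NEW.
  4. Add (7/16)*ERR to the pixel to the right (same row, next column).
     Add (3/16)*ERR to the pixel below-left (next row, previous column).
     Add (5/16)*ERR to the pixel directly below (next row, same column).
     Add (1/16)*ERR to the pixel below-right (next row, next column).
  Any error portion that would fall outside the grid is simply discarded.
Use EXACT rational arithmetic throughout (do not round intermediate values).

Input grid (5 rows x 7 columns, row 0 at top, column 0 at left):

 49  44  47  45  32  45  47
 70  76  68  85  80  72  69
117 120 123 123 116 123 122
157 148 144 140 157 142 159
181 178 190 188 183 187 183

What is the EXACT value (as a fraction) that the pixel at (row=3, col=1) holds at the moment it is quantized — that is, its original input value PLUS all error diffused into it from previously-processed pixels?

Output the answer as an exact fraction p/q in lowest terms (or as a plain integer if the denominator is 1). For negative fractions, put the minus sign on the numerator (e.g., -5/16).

(0,0): OLD=49 → NEW=0, ERR=49
(0,1): OLD=1047/16 → NEW=0, ERR=1047/16
(0,2): OLD=19361/256 → NEW=0, ERR=19361/256
(0,3): OLD=319847/4096 → NEW=0, ERR=319847/4096
(0,4): OLD=4336081/65536 → NEW=0, ERR=4336081/65536
(0,5): OLD=77538487/1048576 → NEW=0, ERR=77538487/1048576
(0,6): OLD=1331298561/16777216 → NEW=0, ERR=1331298561/16777216
(1,0): OLD=24981/256 → NEW=0, ERR=24981/256
(1,1): OLD=320275/2048 → NEW=255, ERR=-201965/2048
(1,2): OLD=4405391/65536 → NEW=0, ERR=4405391/65536
(1,3): OLD=40879779/262144 → NEW=255, ERR=-25966941/262144
(1,4): OLD=1276485705/16777216 → NEW=0, ERR=1276485705/16777216
(1,5): OLD=19784882073/134217728 → NEW=255, ERR=-14440638567/134217728
(1,6): OLD=110268770519/2147483648 → NEW=0, ERR=110268770519/2147483648
(2,0): OLD=4227201/32768 → NEW=255, ERR=-4128639/32768
(2,1): OLD=55325083/1048576 → NEW=0, ERR=55325083/1048576
(2,2): OLD=2388295057/16777216 → NEW=255, ERR=-1889895023/16777216
(2,3): OLD=8218056009/134217728 → NEW=0, ERR=8218056009/134217728
(2,4): OLD=150538466969/1073741824 → NEW=255, ERR=-123265698151/1073741824
(2,5): OLD=1839473441587/34359738368 → NEW=0, ERR=1839473441587/34359738368
(2,6): OLD=85071221553813/549755813888 → NEW=255, ERR=-55116510987627/549755813888
(3,0): OLD=2139415921/16777216 → NEW=0, ERR=2139415921/16777216
(3,1): OLD=25673408669/134217728 → NEW=255, ERR=-8552111971/134217728
Target (3,1): original=148, with diffused error = 25673408669/134217728

Answer: 25673408669/134217728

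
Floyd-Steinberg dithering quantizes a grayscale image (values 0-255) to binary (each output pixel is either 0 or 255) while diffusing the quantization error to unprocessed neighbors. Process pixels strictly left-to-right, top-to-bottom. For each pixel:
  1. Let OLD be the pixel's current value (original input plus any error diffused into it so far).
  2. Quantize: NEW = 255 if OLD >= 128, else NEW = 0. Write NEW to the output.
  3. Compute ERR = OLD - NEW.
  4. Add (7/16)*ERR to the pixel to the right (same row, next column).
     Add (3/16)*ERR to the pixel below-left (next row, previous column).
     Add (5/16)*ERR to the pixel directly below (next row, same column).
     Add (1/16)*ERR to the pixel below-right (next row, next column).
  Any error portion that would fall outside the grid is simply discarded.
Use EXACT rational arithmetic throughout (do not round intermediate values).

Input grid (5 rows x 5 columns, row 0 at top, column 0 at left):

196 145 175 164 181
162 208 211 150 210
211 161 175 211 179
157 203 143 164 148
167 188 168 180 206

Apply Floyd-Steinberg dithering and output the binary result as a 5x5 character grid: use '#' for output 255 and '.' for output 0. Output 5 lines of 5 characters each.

(0,0): OLD=196 → NEW=255, ERR=-59
(0,1): OLD=1907/16 → NEW=0, ERR=1907/16
(0,2): OLD=58149/256 → NEW=255, ERR=-7131/256
(0,3): OLD=621827/4096 → NEW=255, ERR=-422653/4096
(0,4): OLD=8903445/65536 → NEW=255, ERR=-7808235/65536
(1,0): OLD=42473/256 → NEW=255, ERR=-22807/256
(1,1): OLD=404191/2048 → NEW=255, ERR=-118049/2048
(1,2): OLD=10825163/65536 → NEW=255, ERR=-5886517/65536
(1,3): OLD=14254575/262144 → NEW=0, ERR=14254575/262144
(1,4): OLD=797371373/4194304 → NEW=255, ERR=-272176147/4194304
(2,0): OLD=5647621/32768 → NEW=255, ERR=-2708219/32768
(2,1): OLD=88519687/1048576 → NEW=0, ERR=88519687/1048576
(2,2): OLD=3195343061/16777216 → NEW=255, ERR=-1082847019/16777216
(2,3): OLD=48848353967/268435456 → NEW=255, ERR=-19602687313/268435456
(2,4): OLD=559080652553/4294967296 → NEW=255, ERR=-536136007927/4294967296
(3,0): OLD=2466266933/16777216 → NEW=255, ERR=-1811923147/16777216
(3,1): OLD=22127680657/134217728 → NEW=255, ERR=-12097839983/134217728
(3,2): OLD=322035779979/4294967296 → NEW=0, ERR=322035779979/4294967296
(3,3): OLD=1258801599859/8589934592 → NEW=255, ERR=-931631721101/8589934592
(3,4): OLD=7830896992863/137438953472 → NEW=0, ERR=7830896992863/137438953472
(4,0): OLD=249859323387/2147483648 → NEW=0, ERR=249859323387/2147483648
(4,1): OLD=14983892770811/68719476736 → NEW=255, ERR=-2539573796869/68719476736
(4,2): OLD=164150543908885/1099511627776 → NEW=255, ERR=-116224921173995/1099511627776
(4,3): OLD=2027157425775611/17592186044416 → NEW=0, ERR=2027157425775611/17592186044416
(4,4): OLD=75277739493441885/281474976710656 → NEW=255, ERR=3501620432224605/281474976710656
Row 0: #.###
Row 1: ###.#
Row 2: #.###
Row 3: ##.#.
Row 4: .##.#

Answer: #.###
###.#
#.###
##.#.
.##.#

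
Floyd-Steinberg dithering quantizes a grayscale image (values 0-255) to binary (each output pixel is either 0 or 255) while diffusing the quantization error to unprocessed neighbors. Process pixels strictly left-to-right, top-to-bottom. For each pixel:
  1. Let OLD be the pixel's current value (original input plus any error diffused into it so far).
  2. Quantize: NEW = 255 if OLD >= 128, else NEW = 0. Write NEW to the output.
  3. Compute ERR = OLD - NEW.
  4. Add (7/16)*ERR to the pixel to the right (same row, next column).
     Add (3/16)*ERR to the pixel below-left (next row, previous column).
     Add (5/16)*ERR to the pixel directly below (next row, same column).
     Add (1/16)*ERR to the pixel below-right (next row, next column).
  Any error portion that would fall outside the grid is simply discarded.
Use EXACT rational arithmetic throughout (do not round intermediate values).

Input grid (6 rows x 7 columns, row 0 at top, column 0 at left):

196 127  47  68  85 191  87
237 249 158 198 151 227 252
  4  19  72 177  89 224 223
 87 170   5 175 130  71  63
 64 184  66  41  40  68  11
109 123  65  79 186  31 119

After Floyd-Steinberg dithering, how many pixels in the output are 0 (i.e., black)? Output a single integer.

Answer: 23

Derivation:
(0,0): OLD=196 → NEW=255, ERR=-59
(0,1): OLD=1619/16 → NEW=0, ERR=1619/16
(0,2): OLD=23365/256 → NEW=0, ERR=23365/256
(0,3): OLD=442083/4096 → NEW=0, ERR=442083/4096
(0,4): OLD=8665141/65536 → NEW=255, ERR=-8046539/65536
(0,5): OLD=143952243/1048576 → NEW=255, ERR=-123434637/1048576
(0,6): OLD=595575333/16777216 → NEW=0, ERR=595575333/16777216
(1,0): OLD=60809/256 → NEW=255, ERR=-4471/256
(1,1): OLD=586559/2048 → NEW=255, ERR=64319/2048
(1,2): OLD=14865067/65536 → NEW=255, ERR=-1846613/65536
(1,3): OLD=52975055/262144 → NEW=255, ERR=-13871665/262144
(1,4): OLD=1244099213/16777216 → NEW=0, ERR=1244099213/16777216
(1,5): OLD=29747792029/134217728 → NEW=255, ERR=-4477728611/134217728
(1,6): OLD=517845158803/2147483648 → NEW=255, ERR=-29763171437/2147483648
(2,0): OLD=145189/32768 → NEW=0, ERR=145189/32768
(2,1): OLD=25562215/1048576 → NEW=0, ERR=25562215/1048576
(2,2): OLD=1105637365/16777216 → NEW=0, ERR=1105637365/16777216
(2,3): OLD=27036584589/134217728 → NEW=255, ERR=-7188936051/134217728
(2,4): OLD=85015991261/1073741824 → NEW=0, ERR=85015991261/1073741824
(2,5): OLD=8598542168159/34359738368 → NEW=255, ERR=-163191115681/34359738368
(2,6): OLD=117925856447881/549755813888 → NEW=255, ERR=-22261876093559/549755813888
(3,0): OLD=1559534677/16777216 → NEW=0, ERR=1559534677/16777216
(3,1): OLD=30993498161/134217728 → NEW=255, ERR=-3232022479/134217728
(3,2): OLD=7021955427/1073741824 → NEW=0, ERR=7021955427/1073741824
(3,3): OLD=773470529573/4294967296 → NEW=255, ERR=-321746130907/4294967296
(3,4): OLD=64723090100309/549755813888 → NEW=0, ERR=64723090100309/549755813888
(3,5): OLD=520635752634703/4398046511104 → NEW=0, ERR=520635752634703/4398046511104
(3,6): OLD=7166317645086225/70368744177664 → NEW=0, ERR=7166317645086225/70368744177664
(4,0): OLD=190124273115/2147483648 → NEW=0, ERR=190124273115/2147483648
(4,1): OLD=7636252144415/34359738368 → NEW=255, ERR=-1125481139425/34359738368
(4,2): OLD=20979723712561/549755813888 → NEW=0, ERR=20979723712561/549755813888
(4,3): OLD=249672433798763/4398046511104 → NEW=0, ERR=249672433798763/4398046511104
(4,4): OLD=4191909813782801/35184372088832 → NEW=0, ERR=4191909813782801/35184372088832
(4,5): OLD=206682299737132113/1125899906842624 → NEW=255, ERR=-80422176507737007/1125899906842624
(4,6): OLD=341791312331524743/18014398509481984 → NEW=0, ERR=341791312331524743/18014398509481984
(5,0): OLD=71756882144717/549755813888 → NEW=255, ERR=-68430850396723/549755813888
(5,1): OLD=312237991427823/4398046511104 → NEW=0, ERR=312237991427823/4398046511104
(5,2): OLD=4101889487797625/35184372088832 → NEW=0, ERR=4101889487797625/35184372088832
(5,3): OLD=48545800922884925/281474976710656 → NEW=255, ERR=-23230318138332355/281474976710656
(5,4): OLD=3193584398624863551/18014398509481984 → NEW=255, ERR=-1400087221293042369/18014398509481984
(5,5): OLD=-2063805623657912369/144115188075855872 → NEW=0, ERR=-2063805623657912369/144115188075855872
(5,6): OLD=263326292631094846529/2305843009213693952 → NEW=0, ERR=263326292631094846529/2305843009213693952
Output grid:
  Row 0: #...##.  (4 black, running=4)
  Row 1: ####.##  (1 black, running=5)
  Row 2: ...#.##  (4 black, running=9)
  Row 3: .#.#...  (5 black, running=14)
  Row 4: .#...#.  (5 black, running=19)
  Row 5: #..##..  (4 black, running=23)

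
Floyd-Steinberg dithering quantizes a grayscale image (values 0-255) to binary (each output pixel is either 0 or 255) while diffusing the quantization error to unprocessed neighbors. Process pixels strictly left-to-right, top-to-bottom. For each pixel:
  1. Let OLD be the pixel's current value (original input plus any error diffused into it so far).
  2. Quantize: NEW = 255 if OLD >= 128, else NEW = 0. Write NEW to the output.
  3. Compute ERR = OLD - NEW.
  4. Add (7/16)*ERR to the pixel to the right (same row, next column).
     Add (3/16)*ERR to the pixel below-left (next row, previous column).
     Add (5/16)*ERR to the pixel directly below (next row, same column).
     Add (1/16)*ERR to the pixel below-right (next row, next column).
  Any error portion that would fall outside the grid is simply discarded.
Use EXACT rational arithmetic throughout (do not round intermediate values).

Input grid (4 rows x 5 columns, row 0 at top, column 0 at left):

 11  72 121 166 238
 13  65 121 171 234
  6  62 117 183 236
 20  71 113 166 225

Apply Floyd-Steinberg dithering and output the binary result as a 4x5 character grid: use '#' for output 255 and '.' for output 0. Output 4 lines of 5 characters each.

Answer: ..#.#
..###
...##
.#.##

Derivation:
(0,0): OLD=11 → NEW=0, ERR=11
(0,1): OLD=1229/16 → NEW=0, ERR=1229/16
(0,2): OLD=39579/256 → NEW=255, ERR=-25701/256
(0,3): OLD=500029/4096 → NEW=0, ERR=500029/4096
(0,4): OLD=19097771/65536 → NEW=255, ERR=2386091/65536
(1,0): OLD=7895/256 → NEW=0, ERR=7895/256
(1,1): OLD=172769/2048 → NEW=0, ERR=172769/2048
(1,2): OLD=10107253/65536 → NEW=255, ERR=-6604427/65536
(1,3): OLD=43414161/262144 → NEW=255, ERR=-23432559/262144
(1,4): OLD=897162899/4194304 → NEW=255, ERR=-172384621/4194304
(2,0): OLD=1030715/32768 → NEW=0, ERR=1030715/32768
(2,1): OLD=89292601/1048576 → NEW=0, ERR=89292601/1048576
(2,2): OLD=1866895339/16777216 → NEW=0, ERR=1866895339/16777216
(2,3): OLD=50934188177/268435456 → NEW=255, ERR=-17516853103/268435456
(2,4): OLD=811836290999/4294967296 → NEW=255, ERR=-283380369481/4294967296
(3,0): OLD=768336523/16777216 → NEW=0, ERR=768336523/16777216
(3,1): OLD=18854546607/134217728 → NEW=255, ERR=-15370974033/134217728
(3,2): OLD=389797641653/4294967296 → NEW=0, ERR=389797641653/4294967296
(3,3): OLD=1545306559981/8589934592 → NEW=255, ERR=-645126760979/8589934592
(3,4): OLD=23013534210241/137438953472 → NEW=255, ERR=-12033398925119/137438953472
Row 0: ..#.#
Row 1: ..###
Row 2: ...##
Row 3: .#.##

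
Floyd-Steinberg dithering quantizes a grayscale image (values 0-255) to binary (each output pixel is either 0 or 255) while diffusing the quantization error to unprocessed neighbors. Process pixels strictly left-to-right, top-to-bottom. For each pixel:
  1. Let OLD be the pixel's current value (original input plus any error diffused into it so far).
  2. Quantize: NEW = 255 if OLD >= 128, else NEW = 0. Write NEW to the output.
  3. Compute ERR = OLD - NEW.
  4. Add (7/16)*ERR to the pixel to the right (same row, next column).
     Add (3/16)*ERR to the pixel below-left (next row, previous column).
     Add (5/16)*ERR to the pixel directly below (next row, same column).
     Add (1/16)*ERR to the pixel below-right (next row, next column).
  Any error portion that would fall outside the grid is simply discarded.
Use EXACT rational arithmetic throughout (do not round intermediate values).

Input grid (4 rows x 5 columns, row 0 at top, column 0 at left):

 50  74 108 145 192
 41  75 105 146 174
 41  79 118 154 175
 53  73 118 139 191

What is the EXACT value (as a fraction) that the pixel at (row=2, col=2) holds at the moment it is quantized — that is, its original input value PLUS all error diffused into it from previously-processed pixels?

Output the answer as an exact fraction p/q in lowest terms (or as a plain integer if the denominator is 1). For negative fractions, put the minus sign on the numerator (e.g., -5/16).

(0,0): OLD=50 → NEW=0, ERR=50
(0,1): OLD=767/8 → NEW=0, ERR=767/8
(0,2): OLD=19193/128 → NEW=255, ERR=-13447/128
(0,3): OLD=202831/2048 → NEW=0, ERR=202831/2048
(0,4): OLD=7711273/32768 → NEW=255, ERR=-644567/32768
(1,0): OLD=9549/128 → NEW=0, ERR=9549/128
(1,1): OLD=123931/1024 → NEW=0, ERR=123931/1024
(1,2): OLD=4904759/32768 → NEW=255, ERR=-3451081/32768
(1,3): OLD=15809707/131072 → NEW=0, ERR=15809707/131072
(1,4): OLD=475662241/2097152 → NEW=255, ERR=-59111519/2097152
(2,0): OLD=1425497/16384 → NEW=0, ERR=1425497/16384
(2,1): OLD=73295971/524288 → NEW=255, ERR=-60397469/524288
(2,2): OLD=544156137/8388608 → NEW=0, ERR=544156137/8388608
Target (2,2): original=118, with diffused error = 544156137/8388608

Answer: 544156137/8388608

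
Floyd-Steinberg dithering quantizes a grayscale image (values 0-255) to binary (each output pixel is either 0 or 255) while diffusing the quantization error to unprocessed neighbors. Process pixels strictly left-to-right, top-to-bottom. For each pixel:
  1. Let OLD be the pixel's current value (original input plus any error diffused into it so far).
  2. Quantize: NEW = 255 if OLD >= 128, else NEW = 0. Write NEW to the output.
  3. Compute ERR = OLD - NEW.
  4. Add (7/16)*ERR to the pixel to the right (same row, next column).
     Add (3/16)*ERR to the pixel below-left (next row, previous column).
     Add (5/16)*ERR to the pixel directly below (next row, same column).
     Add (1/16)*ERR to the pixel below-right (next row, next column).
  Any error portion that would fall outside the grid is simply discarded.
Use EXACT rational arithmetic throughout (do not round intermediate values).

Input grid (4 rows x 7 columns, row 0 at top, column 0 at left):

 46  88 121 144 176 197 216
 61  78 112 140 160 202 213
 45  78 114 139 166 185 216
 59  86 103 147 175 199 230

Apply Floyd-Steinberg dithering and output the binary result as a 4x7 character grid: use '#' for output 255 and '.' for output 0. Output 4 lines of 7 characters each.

Answer: ..#.###
.#.#.##
..#.###
.#.#.##

Derivation:
(0,0): OLD=46 → NEW=0, ERR=46
(0,1): OLD=865/8 → NEW=0, ERR=865/8
(0,2): OLD=21543/128 → NEW=255, ERR=-11097/128
(0,3): OLD=217233/2048 → NEW=0, ERR=217233/2048
(0,4): OLD=7287799/32768 → NEW=255, ERR=-1068041/32768
(0,5): OLD=95808449/524288 → NEW=255, ERR=-37884991/524288
(0,6): OLD=1546744391/8388608 → NEW=255, ERR=-592350649/8388608
(1,0): OLD=12243/128 → NEW=0, ERR=12243/128
(1,1): OLD=143621/1024 → NEW=255, ERR=-117499/1024
(1,2): OLD=2010409/32768 → NEW=0, ERR=2010409/32768
(1,3): OLD=24701717/131072 → NEW=255, ERR=-8721643/131072
(1,4): OLD=954484671/8388608 → NEW=0, ERR=954484671/8388608
(1,5): OLD=14356052015/67108864 → NEW=255, ERR=-2756708305/67108864
(1,6): OLD=180866745569/1073741824 → NEW=255, ERR=-92937419551/1073741824
(2,0): OLD=874503/16384 → NEW=0, ERR=874503/16384
(2,1): OLD=43503101/524288 → NEW=0, ERR=43503101/524288
(2,2): OLD=1256836535/8388608 → NEW=255, ERR=-882258505/8388608
(2,3): OLD=6533823807/67108864 → NEW=0, ERR=6533823807/67108864
(2,4): OLD=124710845071/536870912 → NEW=255, ERR=-12191237489/536870912
(2,5): OLD=2630423589029/17179869184 → NEW=255, ERR=-1750443052891/17179869184
(2,6): OLD=38979815639507/274877906944 → NEW=255, ERR=-31114050631213/274877906944
(3,0): OLD=765357655/8388608 → NEW=0, ERR=765357655/8388608
(3,1): OLD=9090723147/67108864 → NEW=255, ERR=-8022037173/67108864
(3,2): OLD=22160337905/536870912 → NEW=0, ERR=22160337905/536870912
(3,3): OLD=396539361463/2147483648 → NEW=255, ERR=-151068968777/2147483648
(3,4): OLD=34114503201367/274877906944 → NEW=0, ERR=34114503201367/274877906944
(3,5): OLD=437196634199989/2199023255552 → NEW=255, ERR=-123554295965771/2199023255552
(3,6): OLD=5758906772652395/35184372088832 → NEW=255, ERR=-3213108109999765/35184372088832
Row 0: ..#.###
Row 1: .#.#.##
Row 2: ..#.###
Row 3: .#.#.##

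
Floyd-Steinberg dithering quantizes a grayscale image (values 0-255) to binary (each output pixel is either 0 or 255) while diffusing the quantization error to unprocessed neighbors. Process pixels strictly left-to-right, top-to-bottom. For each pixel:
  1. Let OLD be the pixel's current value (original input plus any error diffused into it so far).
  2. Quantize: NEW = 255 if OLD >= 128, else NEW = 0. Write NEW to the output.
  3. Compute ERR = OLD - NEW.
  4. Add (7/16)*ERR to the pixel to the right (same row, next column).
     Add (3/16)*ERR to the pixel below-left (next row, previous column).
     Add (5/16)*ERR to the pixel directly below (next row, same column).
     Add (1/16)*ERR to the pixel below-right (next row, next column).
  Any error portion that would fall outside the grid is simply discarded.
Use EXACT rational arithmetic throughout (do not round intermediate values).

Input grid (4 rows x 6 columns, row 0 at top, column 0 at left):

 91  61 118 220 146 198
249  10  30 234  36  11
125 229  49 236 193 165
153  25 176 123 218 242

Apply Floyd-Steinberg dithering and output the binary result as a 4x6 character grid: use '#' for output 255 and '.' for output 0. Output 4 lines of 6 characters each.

Answer: ..##.#
#..#..
##.###
..#.##

Derivation:
(0,0): OLD=91 → NEW=0, ERR=91
(0,1): OLD=1613/16 → NEW=0, ERR=1613/16
(0,2): OLD=41499/256 → NEW=255, ERR=-23781/256
(0,3): OLD=734653/4096 → NEW=255, ERR=-309827/4096
(0,4): OLD=7399467/65536 → NEW=0, ERR=7399467/65536
(0,5): OLD=259414317/1048576 → NEW=255, ERR=-7972563/1048576
(1,0): OLD=75863/256 → NEW=255, ERR=10583/256
(1,1): OLD=98017/2048 → NEW=0, ERR=98017/2048
(1,2): OLD=919285/65536 → NEW=0, ERR=919285/65536
(1,3): OLD=60781521/262144 → NEW=255, ERR=-6065199/262144
(1,4): OLD=922878163/16777216 → NEW=0, ERR=922878163/16777216
(1,5): OLD=10669395669/268435456 → NEW=0, ERR=10669395669/268435456
(2,0): OLD=4813371/32768 → NEW=255, ERR=-3542469/32768
(2,1): OLD=211679161/1048576 → NEW=255, ERR=-55707719/1048576
(2,2): OLD=483074667/16777216 → NEW=0, ERR=483074667/16777216
(2,3): OLD=33897699027/134217728 → NEW=255, ERR=-327821613/134217728
(2,4): OLD=923966861817/4294967296 → NEW=255, ERR=-171249798663/4294967296
(2,5): OLD=11229773534047/68719476736 → NEW=255, ERR=-6293693033633/68719476736
(3,0): OLD=1832995851/16777216 → NEW=0, ERR=1832995851/16777216
(3,1): OLD=7360359855/134217728 → NEW=0, ERR=7360359855/134217728
(3,2): OLD=220344287421/1073741824 → NEW=255, ERR=-53459877699/1073741824
(3,3): OLD=6513085323639/68719476736 → NEW=0, ERR=6513085323639/68719476736
(3,4): OLD=126268112230423/549755813888 → NEW=255, ERR=-13919620311017/549755813888
(3,5): OLD=1757549473623033/8796093022208 → NEW=255, ERR=-485454247040007/8796093022208
Row 0: ..##.#
Row 1: #..#..
Row 2: ##.###
Row 3: ..#.##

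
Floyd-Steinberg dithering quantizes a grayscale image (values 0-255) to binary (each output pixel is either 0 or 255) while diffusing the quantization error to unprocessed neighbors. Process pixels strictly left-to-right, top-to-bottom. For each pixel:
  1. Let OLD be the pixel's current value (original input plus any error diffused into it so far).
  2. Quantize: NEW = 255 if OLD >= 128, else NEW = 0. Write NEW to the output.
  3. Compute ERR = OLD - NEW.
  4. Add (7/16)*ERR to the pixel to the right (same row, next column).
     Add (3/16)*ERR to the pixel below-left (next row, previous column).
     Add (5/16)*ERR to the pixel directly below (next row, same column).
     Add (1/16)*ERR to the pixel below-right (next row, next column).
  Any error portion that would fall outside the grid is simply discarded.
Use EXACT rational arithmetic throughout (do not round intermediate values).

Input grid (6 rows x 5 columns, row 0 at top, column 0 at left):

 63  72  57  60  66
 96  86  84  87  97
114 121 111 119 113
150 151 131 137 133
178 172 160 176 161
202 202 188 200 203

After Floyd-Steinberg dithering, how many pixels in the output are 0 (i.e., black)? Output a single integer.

(0,0): OLD=63 → NEW=0, ERR=63
(0,1): OLD=1593/16 → NEW=0, ERR=1593/16
(0,2): OLD=25743/256 → NEW=0, ERR=25743/256
(0,3): OLD=425961/4096 → NEW=0, ERR=425961/4096
(0,4): OLD=7307103/65536 → NEW=0, ERR=7307103/65536
(1,0): OLD=34395/256 → NEW=255, ERR=-30885/256
(1,1): OLD=178429/2048 → NEW=0, ERR=178429/2048
(1,2): OLD=11748161/65536 → NEW=255, ERR=-4963519/65536
(1,3): OLD=29767469/262144 → NEW=0, ERR=29767469/262144
(1,4): OLD=788623335/4194304 → NEW=255, ERR=-280924185/4194304
(2,0): OLD=3035439/32768 → NEW=0, ERR=3035439/32768
(2,1): OLD=175125365/1048576 → NEW=255, ERR=-92261515/1048576
(2,2): OLD=1267924127/16777216 → NEW=0, ERR=1267924127/16777216
(2,3): OLD=45703127149/268435456 → NEW=255, ERR=-22747914131/268435456
(2,4): OLD=266682054587/4294967296 → NEW=0, ERR=266682054587/4294967296
(3,0): OLD=2725468095/16777216 → NEW=255, ERR=-1552721985/16777216
(3,1): OLD=13820847955/134217728 → NEW=0, ERR=13820847955/134217728
(3,2): OLD=765703827073/4294967296 → NEW=255, ERR=-329512833407/4294967296
(3,3): OLD=801597511097/8589934592 → NEW=0, ERR=801597511097/8589934592
(3,4): OLD=25829450683133/137438953472 → NEW=255, ERR=-9217482452227/137438953472
(4,0): OLD=361605753809/2147483648 → NEW=255, ERR=-186002576431/2147483648
(4,1): OLD=10041014272977/68719476736 → NEW=255, ERR=-7482452294703/68719476736
(4,2): OLD=123498282127967/1099511627776 → NEW=0, ERR=123498282127967/1099511627776
(4,3): OLD=4168160261609425/17592186044416 → NEW=255, ERR=-317847179716655/17592186044416
(4,4): OLD=38835023925700407/281474976710656 → NEW=255, ERR=-32941095135516873/281474976710656
(5,0): OLD=169893579697683/1099511627776 → NEW=255, ERR=-110481885385197/1099511627776
(5,1): OLD=1228456863475321/8796093022208 → NEW=255, ERR=-1014546857187719/8796093022208
(5,2): OLD=45724452864618689/281474976710656 → NEW=255, ERR=-26051666196598591/281474976710656
(5,3): OLD=156430690634696399/1125899906842624 → NEW=255, ERR=-130673785610172721/1125899906842624
(5,4): OLD=2063042275941430325/18014398509481984 → NEW=0, ERR=2063042275941430325/18014398509481984
Output grid:
  Row 0: .....  (5 black, running=5)
  Row 1: #.#.#  (2 black, running=7)
  Row 2: .#.#.  (3 black, running=10)
  Row 3: #.#.#  (2 black, running=12)
  Row 4: ##.##  (1 black, running=13)
  Row 5: ####.  (1 black, running=14)

Answer: 14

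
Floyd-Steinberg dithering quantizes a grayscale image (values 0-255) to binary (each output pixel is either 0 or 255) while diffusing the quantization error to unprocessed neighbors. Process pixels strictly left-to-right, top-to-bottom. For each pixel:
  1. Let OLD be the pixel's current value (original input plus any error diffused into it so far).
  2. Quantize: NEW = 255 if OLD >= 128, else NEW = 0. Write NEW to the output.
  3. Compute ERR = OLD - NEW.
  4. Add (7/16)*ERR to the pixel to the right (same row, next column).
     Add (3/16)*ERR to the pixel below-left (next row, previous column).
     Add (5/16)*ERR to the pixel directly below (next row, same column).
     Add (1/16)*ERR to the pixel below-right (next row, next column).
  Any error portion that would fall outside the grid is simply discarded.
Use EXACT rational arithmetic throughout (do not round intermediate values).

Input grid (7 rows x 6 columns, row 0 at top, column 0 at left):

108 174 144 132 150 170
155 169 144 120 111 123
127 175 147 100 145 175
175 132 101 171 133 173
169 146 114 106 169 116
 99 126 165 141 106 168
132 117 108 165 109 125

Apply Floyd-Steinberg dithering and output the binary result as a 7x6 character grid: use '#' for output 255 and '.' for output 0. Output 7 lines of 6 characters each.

(0,0): OLD=108 → NEW=0, ERR=108
(0,1): OLD=885/4 → NEW=255, ERR=-135/4
(0,2): OLD=8271/64 → NEW=255, ERR=-8049/64
(0,3): OLD=78825/1024 → NEW=0, ERR=78825/1024
(0,4): OLD=3009375/16384 → NEW=255, ERR=-1168545/16384
(0,5): OLD=36384665/262144 → NEW=255, ERR=-30462055/262144
(1,0): OLD=11675/64 → NEW=255, ERR=-4645/64
(1,1): OLD=56253/512 → NEW=0, ERR=56253/512
(1,2): OLD=2704833/16384 → NEW=255, ERR=-1473087/16384
(1,3): OLD=5471373/65536 → NEW=0, ERR=5471373/65536
(1,4): OLD=454075623/4194304 → NEW=0, ERR=454075623/4194304
(1,5): OLD=8696807713/67108864 → NEW=255, ERR=-8415952607/67108864
(2,0): OLD=1023343/8192 → NEW=0, ERR=1023343/8192
(2,1): OLD=63594101/262144 → NEW=255, ERR=-3252619/262144
(2,2): OLD=570405407/4194304 → NEW=255, ERR=-499142113/4194304
(2,3): OLD=2976423783/33554432 → NEW=0, ERR=2976423783/33554432
(2,4): OLD=214043375413/1073741824 → NEW=255, ERR=-59760789707/1073741824
(2,5): OLD=2031118730179/17179869184 → NEW=0, ERR=2031118730179/17179869184
(3,0): OLD=887980223/4194304 → NEW=255, ERR=-181567297/4194304
(3,1): OLD=3176857363/33554432 → NEW=0, ERR=3176857363/33554432
(3,2): OLD=32504607625/268435456 → NEW=0, ERR=32504607625/268435456
(3,3): OLD=4017051699195/17179869184 → NEW=255, ERR=-363814942725/17179869184
(3,4): OLD=18424239507675/137438953472 → NEW=255, ERR=-16622693627685/137438953472
(3,5): OLD=337667535941365/2199023255552 → NEW=255, ERR=-223083394224395/2199023255552
(4,0): OLD=92999064337/536870912 → NEW=255, ERR=-43903018223/536870912
(4,1): OLD=1372744943645/8589934592 → NEW=255, ERR=-817688377315/8589934592
(4,2): OLD=30825024690887/274877906944 → NEW=0, ERR=30825024690887/274877906944
(4,3): OLD=586411464037123/4398046511104 → NEW=255, ERR=-535090396294397/4398046511104
(4,4): OLD=4055417020850867/70368744177664 → NEW=0, ERR=4055417020850867/70368744177664
(4,5): OLD=114788146126422533/1125899906842624 → NEW=0, ERR=114788146126422533/1125899906842624
(5,0): OLD=7641149803943/137438953472 → NEW=0, ERR=7641149803943/137438953472
(5,1): OLD=600296546026391/4398046511104 → NEW=255, ERR=-521205314305129/4398046511104
(5,2): OLD=4202239963190573/35184372088832 → NEW=0, ERR=4202239963190573/35184372088832
(5,3): OLD=194833472029345919/1125899906842624 → NEW=255, ERR=-92271004215523201/1125899906842624
(5,4): OLD=224430483886549903/2251799813685248 → NEW=0, ERR=224430483886549903/2251799813685248
(5,5): OLD=8901506092323249019/36028797018963968 → NEW=255, ERR=-285837147512562821/36028797018963968
(6,0): OLD=8947642257167141/70368744177664 → NEW=0, ERR=8947642257167141/70368744177664
(6,1): OLD=181793068235108929/1125899906842624 → NEW=255, ERR=-105311408009760191/1125899906842624
(6,2): OLD=367623000989385497/4503599627370496 → NEW=0, ERR=367623000989385497/4503599627370496
(6,3): OLD=14501913557481036661/72057594037927936 → NEW=255, ERR=-3872772922190587019/72057594037927936
(6,4): OLD=126847543813791333941/1152921504606846976 → NEW=0, ERR=126847543813791333941/1152921504606846976
(6,5): OLD=3262950280058136788563/18446744073709551616 → NEW=255, ERR=-1440969458737798873517/18446744073709551616
Row 0: .##.##
Row 1: #.#..#
Row 2: .##.#.
Row 3: #..###
Row 4: ##.#..
Row 5: .#.#.#
Row 6: .#.#.#

Answer: .##.##
#.#..#
.##.#.
#..###
##.#..
.#.#.#
.#.#.#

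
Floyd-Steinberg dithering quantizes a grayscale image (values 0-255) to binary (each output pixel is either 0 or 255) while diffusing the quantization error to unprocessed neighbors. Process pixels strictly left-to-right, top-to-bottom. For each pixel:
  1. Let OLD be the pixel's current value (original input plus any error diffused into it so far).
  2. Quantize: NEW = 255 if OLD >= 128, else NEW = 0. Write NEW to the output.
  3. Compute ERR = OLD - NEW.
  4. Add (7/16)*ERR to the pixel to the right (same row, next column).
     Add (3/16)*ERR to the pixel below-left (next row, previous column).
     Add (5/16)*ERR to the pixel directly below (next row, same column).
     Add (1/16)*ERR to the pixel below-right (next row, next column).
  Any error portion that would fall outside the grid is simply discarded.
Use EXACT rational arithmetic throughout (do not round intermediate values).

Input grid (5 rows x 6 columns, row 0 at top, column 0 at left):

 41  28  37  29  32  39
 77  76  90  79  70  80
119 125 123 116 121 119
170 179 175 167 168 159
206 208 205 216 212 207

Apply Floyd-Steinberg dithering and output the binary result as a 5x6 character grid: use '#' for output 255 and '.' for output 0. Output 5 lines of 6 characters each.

Answer: ......
.#.#..
#.#.#.
#.##.#
######

Derivation:
(0,0): OLD=41 → NEW=0, ERR=41
(0,1): OLD=735/16 → NEW=0, ERR=735/16
(0,2): OLD=14617/256 → NEW=0, ERR=14617/256
(0,3): OLD=221103/4096 → NEW=0, ERR=221103/4096
(0,4): OLD=3644873/65536 → NEW=0, ERR=3644873/65536
(0,5): OLD=66408575/1048576 → NEW=0, ERR=66408575/1048576
(1,0): OLD=25197/256 → NEW=0, ERR=25197/256
(1,1): OLD=300411/2048 → NEW=255, ERR=-221829/2048
(1,2): OLD=4813463/65536 → NEW=0, ERR=4813463/65536
(1,3): OLD=37224139/262144 → NEW=255, ERR=-29622581/262144
(1,4): OLD=892390785/16777216 → NEW=0, ERR=892390785/16777216
(1,5): OLD=33967345463/268435456 → NEW=0, ERR=33967345463/268435456
(2,0): OLD=4241785/32768 → NEW=255, ERR=-4114055/32768
(2,1): OLD=58873411/1048576 → NEW=0, ERR=58873411/1048576
(2,2): OLD=2391741065/16777216 → NEW=255, ERR=-1886449015/16777216
(2,3): OLD=6181781377/134217728 → NEW=0, ERR=6181781377/134217728
(2,4): OLD=749195758339/4294967296 → NEW=255, ERR=-346020902141/4294967296
(2,5): OLD=8701311094597/68719476736 → NEW=0, ERR=8701311094597/68719476736
(3,0): OLD=2370498153/16777216 → NEW=255, ERR=-1907691927/16777216
(3,1): OLD=15820116405/134217728 → NEW=0, ERR=15820116405/134217728
(3,2): OLD=218586816687/1073741824 → NEW=255, ERR=-55217348433/1073741824
(3,3): OLD=9398158224845/68719476736 → NEW=255, ERR=-8125308342835/68719476736
(3,4): OLD=64714064122029/549755813888 → NEW=0, ERR=64714064122029/549755813888
(3,5): OLD=2155339007695107/8796093022208 → NEW=255, ERR=-87664712967933/8796093022208
(4,0): OLD=413534303623/2147483648 → NEW=255, ERR=-134074026617/2147483648
(4,1): OLD=6898428049371/34359738368 → NEW=255, ERR=-1863305234469/34359738368
(4,2): OLD=165368033483809/1099511627776 → NEW=255, ERR=-115007431599071/1099511627776
(4,3): OLD=2676577316910341/17592186044416 → NEW=255, ERR=-1809430124415739/17592186044416
(4,4): OLD=54754867237700181/281474976710656 → NEW=255, ERR=-17021251823517099/281474976710656
(4,5): OLD=832203606856682547/4503599627370496 → NEW=255, ERR=-316214298122793933/4503599627370496
Row 0: ......
Row 1: .#.#..
Row 2: #.#.#.
Row 3: #.##.#
Row 4: ######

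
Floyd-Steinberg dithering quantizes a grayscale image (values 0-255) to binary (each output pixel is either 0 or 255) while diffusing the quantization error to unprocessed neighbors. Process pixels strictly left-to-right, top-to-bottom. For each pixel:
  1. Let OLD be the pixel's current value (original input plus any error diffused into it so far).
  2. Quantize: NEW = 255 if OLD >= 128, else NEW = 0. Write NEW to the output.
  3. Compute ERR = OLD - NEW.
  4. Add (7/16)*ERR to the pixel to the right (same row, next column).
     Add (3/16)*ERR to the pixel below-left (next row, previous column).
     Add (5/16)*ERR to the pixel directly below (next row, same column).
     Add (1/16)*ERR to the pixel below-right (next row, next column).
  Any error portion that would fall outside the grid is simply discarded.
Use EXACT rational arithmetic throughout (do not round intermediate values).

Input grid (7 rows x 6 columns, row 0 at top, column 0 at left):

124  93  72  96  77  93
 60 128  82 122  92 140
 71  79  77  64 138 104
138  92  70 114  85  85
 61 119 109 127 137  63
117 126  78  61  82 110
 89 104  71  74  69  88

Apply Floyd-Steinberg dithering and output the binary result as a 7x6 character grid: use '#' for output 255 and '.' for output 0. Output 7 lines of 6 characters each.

Answer: .#...#
.#.#.#
....#.
#.#.#.
.#.#..
.#..#.
.#...#

Derivation:
(0,0): OLD=124 → NEW=0, ERR=124
(0,1): OLD=589/4 → NEW=255, ERR=-431/4
(0,2): OLD=1591/64 → NEW=0, ERR=1591/64
(0,3): OLD=109441/1024 → NEW=0, ERR=109441/1024
(0,4): OLD=2027655/16384 → NEW=0, ERR=2027655/16384
(0,5): OLD=38572977/262144 → NEW=255, ERR=-28273743/262144
(1,0): OLD=5027/64 → NEW=0, ERR=5027/64
(1,1): OLD=72245/512 → NEW=255, ERR=-58315/512
(1,2): OLD=872345/16384 → NEW=0, ERR=872345/16384
(1,3): OLD=13333381/65536 → NEW=255, ERR=-3378299/65536
(1,4): OLD=396691663/4194304 → NEW=0, ERR=396691663/4194304
(1,5): OLD=10429262841/67108864 → NEW=255, ERR=-6683497479/67108864
(2,0): OLD=607767/8192 → NEW=0, ERR=607767/8192
(2,1): OLD=23791661/262144 → NEW=0, ERR=23791661/262144
(2,2): OLD=488893767/4194304 → NEW=0, ERR=488893767/4194304
(2,3): OLD=4024781647/33554432 → NEW=0, ERR=4024781647/33554432
(2,4): OLD=212748777197/1073741824 → NEW=255, ERR=-61055387923/1073741824
(2,5): OLD=926191947083/17179869184 → NEW=0, ERR=926191947083/17179869184
(3,0): OLD=747431655/4194304 → NEW=255, ERR=-322115865/4194304
(3,1): OLD=3800197659/33554432 → NEW=0, ERR=3800197659/33554432
(3,2): OLD=49428887841/268435456 → NEW=255, ERR=-19022153439/268435456
(3,3): OLD=2011840494787/17179869184 → NEW=0, ERR=2011840494787/17179869184
(3,4): OLD=18701169282211/137438953472 → NEW=255, ERR=-16345763853149/137438953472
(3,5): OLD=101729217979053/2199023255552 → NEW=0, ERR=101729217979053/2199023255552
(4,0): OLD=31265084009/536870912 → NEW=0, ERR=31265084009/536870912
(4,1): OLD=1389709865877/8589934592 → NEW=255, ERR=-800723455083/8589934592
(4,2): OLD=20645697071023/274877906944 → NEW=0, ERR=20645697071023/274877906944
(4,3): OLD=746465757749899/4398046511104 → NEW=255, ERR=-375036102581621/4398046511104
(4,4): OLD=5525349492304571/70368744177664 → NEW=0, ERR=5525349492304571/70368744177664
(4,5): OLD=117516784361053501/1125899906842624 → NEW=0, ERR=117516784361053501/1125899906842624
(5,0): OLD=16179393911695/137438953472 → NEW=0, ERR=16179393911695/137438953472
(5,1): OLD=730494436575231/4398046511104 → NEW=255, ERR=-391007423756289/4398046511104
(5,2): OLD=1434143564249125/35184372088832 → NEW=0, ERR=1434143564249125/35184372088832
(5,3): OLD=80616362937453735/1125899906842624 → NEW=0, ERR=80616362937453735/1125899906842624
(5,4): OLD=342508036068291255/2251799813685248 → NEW=255, ERR=-231700916421446985/2251799813685248
(5,5): OLD=3693240284500188867/36028797018963968 → NEW=0, ERR=3693240284500188867/36028797018963968
(6,0): OLD=7678498986414429/70368744177664 → NEW=0, ERR=7678498986414429/70368744177664
(6,1): OLD=156451200384313369/1125899906842624 → NEW=255, ERR=-130653275860555751/1125899906842624
(6,2): OLD=183915880439985457/4503599627370496 → NEW=0, ERR=183915880439985457/4503599627370496
(6,3): OLD=7025365258330846253/72057594037927936 → NEW=0, ERR=7025365258330846253/72057594037927936
(6,4): OLD=118975882933755019757/1152921504606846976 → NEW=0, ERR=118975882933755019757/1152921504606846976
(6,5): OLD=2928432235334975042907/18446744073709551616 → NEW=255, ERR=-1775487503460960619173/18446744073709551616
Row 0: .#...#
Row 1: .#.#.#
Row 2: ....#.
Row 3: #.#.#.
Row 4: .#.#..
Row 5: .#..#.
Row 6: .#...#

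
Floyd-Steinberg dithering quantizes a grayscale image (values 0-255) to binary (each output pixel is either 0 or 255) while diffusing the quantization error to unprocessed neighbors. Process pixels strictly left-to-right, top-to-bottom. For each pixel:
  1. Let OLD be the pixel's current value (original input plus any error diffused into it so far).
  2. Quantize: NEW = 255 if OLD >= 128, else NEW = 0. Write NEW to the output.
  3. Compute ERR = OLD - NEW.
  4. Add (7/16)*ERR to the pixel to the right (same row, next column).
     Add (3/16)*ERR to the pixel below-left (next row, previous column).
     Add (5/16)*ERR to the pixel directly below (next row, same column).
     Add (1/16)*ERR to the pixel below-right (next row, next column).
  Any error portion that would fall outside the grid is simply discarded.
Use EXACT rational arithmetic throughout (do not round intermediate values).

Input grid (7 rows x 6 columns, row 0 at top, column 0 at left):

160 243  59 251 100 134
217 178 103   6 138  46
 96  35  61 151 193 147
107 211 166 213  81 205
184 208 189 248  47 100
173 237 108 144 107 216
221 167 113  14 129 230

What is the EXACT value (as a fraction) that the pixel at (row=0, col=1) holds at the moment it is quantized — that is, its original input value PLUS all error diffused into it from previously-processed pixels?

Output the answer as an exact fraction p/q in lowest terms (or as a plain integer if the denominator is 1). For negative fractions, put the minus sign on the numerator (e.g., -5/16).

Answer: 3223/16

Derivation:
(0,0): OLD=160 → NEW=255, ERR=-95
(0,1): OLD=3223/16 → NEW=255, ERR=-857/16
Target (0,1): original=243, with diffused error = 3223/16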